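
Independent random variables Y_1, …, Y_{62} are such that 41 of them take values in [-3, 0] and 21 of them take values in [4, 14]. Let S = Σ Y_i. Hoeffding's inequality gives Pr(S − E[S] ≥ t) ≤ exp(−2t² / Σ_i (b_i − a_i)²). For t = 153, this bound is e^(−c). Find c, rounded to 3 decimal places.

18.962

Σ(b_i − a_i)² = 41·3² + 21·10² = 2469.
c = 2t² / 2469 = 2·153² / 2469 = 18.9623.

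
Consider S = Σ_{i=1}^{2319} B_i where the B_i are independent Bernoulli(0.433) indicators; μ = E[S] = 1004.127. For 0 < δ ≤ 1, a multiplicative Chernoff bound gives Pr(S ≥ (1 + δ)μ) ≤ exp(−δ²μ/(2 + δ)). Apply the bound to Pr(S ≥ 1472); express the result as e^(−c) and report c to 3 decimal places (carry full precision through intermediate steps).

Write 1472 = (1 + δ)μ, so δ = 1472/1004.127 − 1 = 0.46595…
Then the exponent is δ²μ/(2 + δ) = (1472 − μ)² / (μ·(2 + δ)) = 88.406267.

88.406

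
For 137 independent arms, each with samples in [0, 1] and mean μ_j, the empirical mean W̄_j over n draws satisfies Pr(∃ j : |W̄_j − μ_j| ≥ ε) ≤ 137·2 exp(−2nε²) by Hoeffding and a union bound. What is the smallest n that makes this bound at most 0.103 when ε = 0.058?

Need 2·137·exp(−2nε²) ≤ 0.103, i.e. exp(−2nε²) ≤ 0.103/274.
So 2nε² ≥ ln(274/0.103) = 7.886154.
Hence n ≥ 7.886154/(2·0.058²) = 1172.139.
The smallest integer n is 1173.

1173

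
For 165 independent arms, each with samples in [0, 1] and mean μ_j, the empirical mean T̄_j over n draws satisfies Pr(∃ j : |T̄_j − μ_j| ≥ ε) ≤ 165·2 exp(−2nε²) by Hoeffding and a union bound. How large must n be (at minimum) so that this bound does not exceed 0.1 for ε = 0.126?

Need 2·165·exp(−2nε²) ≤ 0.1, i.e. exp(−2nε²) ≤ 0.1/330.
So 2nε² ≥ ln(330/0.1) = 8.101678.
Hence n ≥ 8.101678/(2·0.126²) = 255.155.
The smallest integer n is 256.

256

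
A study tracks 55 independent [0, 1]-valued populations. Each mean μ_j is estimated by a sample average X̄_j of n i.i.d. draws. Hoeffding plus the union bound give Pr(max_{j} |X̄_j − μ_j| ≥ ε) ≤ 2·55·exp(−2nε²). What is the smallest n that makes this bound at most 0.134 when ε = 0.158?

135

Need 2·55·exp(−2nε²) ≤ 0.134, i.e. exp(−2nε²) ≤ 0.134/110.
So 2nε² ≥ ln(110/0.134) = 6.710396.
Hence n ≥ 6.710396/(2·0.158²) = 134.401.
The smallest integer n is 135.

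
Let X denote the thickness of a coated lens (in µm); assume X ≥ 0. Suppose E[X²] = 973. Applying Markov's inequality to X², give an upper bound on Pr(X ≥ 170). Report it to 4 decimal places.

0.0337

Since X ≥ 0, the event {X ≥ 170} is the same as {X² ≥ 28900}.
Markov's inequality applied to X² gives Pr(X² ≥ 28900) ≤ E[X²]/28900 = 973/28900 = 0.0337.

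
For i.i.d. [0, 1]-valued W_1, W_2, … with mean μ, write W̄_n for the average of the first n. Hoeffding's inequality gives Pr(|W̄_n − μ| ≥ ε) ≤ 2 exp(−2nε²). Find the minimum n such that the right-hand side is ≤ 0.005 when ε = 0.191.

83

Require 2·exp(−2nε²) ≤ 0.005, i.e. 2nε² ≥ ln(2/0.005) = 5.991465.
So n ≥ 5.991465 / (2·0.191²) = 82.118.
The smallest integer n is 83.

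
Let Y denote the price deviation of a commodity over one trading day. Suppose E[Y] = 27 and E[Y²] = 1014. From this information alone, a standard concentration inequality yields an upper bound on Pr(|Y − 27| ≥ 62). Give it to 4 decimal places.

0.0741

The first two moments determine the variance, so Chebyshev's inequality is the sharpest standard bound available.
Var(Y) = E[Y²] − (E[Y])² = 1014 − 729 = 285.
Chebyshev's inequality: Pr(|Y − μ| ≥ t) ≤ Var(Y)/t² = 285/3844 = 0.0741.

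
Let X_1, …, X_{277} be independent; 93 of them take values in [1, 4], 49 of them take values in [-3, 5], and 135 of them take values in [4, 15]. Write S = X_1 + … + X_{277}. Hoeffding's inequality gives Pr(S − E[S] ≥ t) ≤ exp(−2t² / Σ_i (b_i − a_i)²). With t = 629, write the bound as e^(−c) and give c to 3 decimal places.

38.964

Σ(b_i − a_i)² = 93·3² + 49·8² + 135·11² = 20308.
c = 2t² / 20308 = 2·629² / 20308 = 38.9641.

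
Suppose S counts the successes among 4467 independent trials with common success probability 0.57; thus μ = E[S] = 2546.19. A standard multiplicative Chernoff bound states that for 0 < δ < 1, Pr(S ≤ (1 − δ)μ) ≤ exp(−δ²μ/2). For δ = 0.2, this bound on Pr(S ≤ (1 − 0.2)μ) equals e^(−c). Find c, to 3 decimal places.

c = δ²μ/2 = 0.2²·2546.19/2 = 50.9238.

50.924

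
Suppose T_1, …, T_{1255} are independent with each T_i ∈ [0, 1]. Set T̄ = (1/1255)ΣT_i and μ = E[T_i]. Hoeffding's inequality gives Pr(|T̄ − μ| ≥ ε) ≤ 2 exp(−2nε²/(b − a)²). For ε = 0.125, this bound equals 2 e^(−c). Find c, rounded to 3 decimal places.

c = 2nε²/(b − a)² = 2·1255·0.125² / 1² = 39.2188.

39.219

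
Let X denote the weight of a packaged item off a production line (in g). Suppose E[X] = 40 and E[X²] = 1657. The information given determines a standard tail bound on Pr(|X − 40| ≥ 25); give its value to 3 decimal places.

The first two moments determine the variance, so Chebyshev's inequality is the sharpest standard bound available.
Var(X) = E[X²] − (E[X])² = 1657 − 1600 = 57.
Chebyshev's inequality: Pr(|X − μ| ≥ t) ≤ Var(X)/t² = 57/625 = 0.0912.

0.091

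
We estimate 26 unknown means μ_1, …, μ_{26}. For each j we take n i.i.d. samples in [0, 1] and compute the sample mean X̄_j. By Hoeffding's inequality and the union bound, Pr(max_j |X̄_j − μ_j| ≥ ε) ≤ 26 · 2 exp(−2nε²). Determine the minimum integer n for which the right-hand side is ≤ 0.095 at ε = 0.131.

Need 2·26·exp(−2nε²) ≤ 0.095, i.e. exp(−2nε²) ≤ 0.095/52.
So 2nε² ≥ ln(52/0.095) = 6.305122.
Hence n ≥ 6.305122/(2·0.131²) = 183.705.
The smallest integer n is 184.

184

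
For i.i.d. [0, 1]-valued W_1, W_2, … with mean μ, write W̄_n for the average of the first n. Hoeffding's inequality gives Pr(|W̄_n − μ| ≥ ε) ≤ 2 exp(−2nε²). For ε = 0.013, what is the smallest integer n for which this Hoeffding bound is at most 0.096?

8984

Require 2·exp(−2nε²) ≤ 0.096, i.e. 2nε² ≥ ln(2/0.096) = 3.036554.
So n ≥ 3.036554 / (2·0.013²) = 8983.888.
The smallest integer n is 8984.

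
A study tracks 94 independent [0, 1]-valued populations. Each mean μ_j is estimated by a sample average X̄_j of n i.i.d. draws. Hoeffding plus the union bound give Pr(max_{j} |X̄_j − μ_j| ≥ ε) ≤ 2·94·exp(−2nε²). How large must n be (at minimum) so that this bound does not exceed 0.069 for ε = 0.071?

785

Need 2·94·exp(−2nε²) ≤ 0.069, i.e. exp(−2nε²) ≤ 0.069/188.
So 2nε² ≥ ln(188/0.069) = 7.910091.
Hence n ≥ 7.910091/(2·0.071²) = 784.576.
The smallest integer n is 785.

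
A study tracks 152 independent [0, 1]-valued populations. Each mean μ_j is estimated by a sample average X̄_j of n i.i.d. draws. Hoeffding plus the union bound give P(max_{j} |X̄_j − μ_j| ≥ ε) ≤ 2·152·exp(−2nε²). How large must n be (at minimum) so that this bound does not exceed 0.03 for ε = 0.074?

843

Need 2·152·exp(−2nε²) ≤ 0.03, i.e. exp(−2nε²) ≤ 0.03/304.
So 2nε² ≥ ln(304/0.03) = 9.223586.
Hence n ≥ 9.223586/(2·0.074²) = 842.183.
The smallest integer n is 843.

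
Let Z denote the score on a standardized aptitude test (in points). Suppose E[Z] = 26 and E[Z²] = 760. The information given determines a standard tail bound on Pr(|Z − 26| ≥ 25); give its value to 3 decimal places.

0.134

The first two moments determine the variance, so Chebyshev's inequality is the sharpest standard bound available.
Var(Z) = E[Z²] − (E[Z])² = 760 − 676 = 84.
Chebyshev's inequality: Pr(|Z − μ| ≥ t) ≤ Var(Z)/t² = 84/625 = 0.1344.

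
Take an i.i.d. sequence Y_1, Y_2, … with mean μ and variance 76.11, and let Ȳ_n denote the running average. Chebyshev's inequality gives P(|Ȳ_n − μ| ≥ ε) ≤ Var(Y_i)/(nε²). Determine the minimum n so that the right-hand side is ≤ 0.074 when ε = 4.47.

52

Require 76.11/(n·4.47²) ≤ 0.074, i.e. n ≥ 76.11/(0.074·4.47²) = 51.475.
The smallest integer n is 52.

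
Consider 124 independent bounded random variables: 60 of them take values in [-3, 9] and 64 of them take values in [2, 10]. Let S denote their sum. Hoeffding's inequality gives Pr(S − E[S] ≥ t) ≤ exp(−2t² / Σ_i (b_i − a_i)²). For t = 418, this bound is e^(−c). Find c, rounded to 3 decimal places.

27.438

Σ(b_i − a_i)² = 60·12² + 64·8² = 12736.
c = 2t² / 12736 = 2·418² / 12736 = 27.4378.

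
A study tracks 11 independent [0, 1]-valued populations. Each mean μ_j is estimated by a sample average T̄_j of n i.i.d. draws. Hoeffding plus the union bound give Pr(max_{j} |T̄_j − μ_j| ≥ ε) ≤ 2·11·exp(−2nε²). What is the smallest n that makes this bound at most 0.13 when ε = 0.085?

Need 2·11·exp(−2nε²) ≤ 0.13, i.e. exp(−2nε²) ≤ 0.13/22.
So 2nε² ≥ ln(22/0.13) = 5.131263.
Hence n ≥ 5.131263/(2·0.085²) = 355.105.
The smallest integer n is 356.

356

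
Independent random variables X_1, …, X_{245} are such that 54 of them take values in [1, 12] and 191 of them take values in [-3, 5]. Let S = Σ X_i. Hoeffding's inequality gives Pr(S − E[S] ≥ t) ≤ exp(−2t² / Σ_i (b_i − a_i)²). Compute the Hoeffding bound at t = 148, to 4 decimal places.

0.0968

Σ(b_i − a_i)² = 54·11² + 191·8² = 18758.
Exponent = 2·148² / 18758 = 2.33543.
Bound = exp(−2.33543) = 0.09677.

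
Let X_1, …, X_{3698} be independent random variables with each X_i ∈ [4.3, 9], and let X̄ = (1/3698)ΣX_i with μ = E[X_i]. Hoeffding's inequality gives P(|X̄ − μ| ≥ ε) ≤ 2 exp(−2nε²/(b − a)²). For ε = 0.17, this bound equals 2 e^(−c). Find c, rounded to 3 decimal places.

9.676

c = 2nε²/(b − a)² = 2·3698·0.17² / 4.7² = 9.6761.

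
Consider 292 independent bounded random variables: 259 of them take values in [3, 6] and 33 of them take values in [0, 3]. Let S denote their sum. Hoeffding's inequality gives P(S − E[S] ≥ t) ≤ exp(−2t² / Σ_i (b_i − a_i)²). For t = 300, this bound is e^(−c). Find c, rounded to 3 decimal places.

Σ(b_i − a_i)² = 259·3² + 33·3² = 2628.
c = 2t² / 2628 = 2·300² / 2628 = 68.4932.

68.493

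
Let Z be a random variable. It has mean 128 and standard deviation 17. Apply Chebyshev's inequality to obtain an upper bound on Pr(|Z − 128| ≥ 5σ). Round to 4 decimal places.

Chebyshev: Pr(|Z − μ| ≥ t) ≤ Var(Z)/t².
Var(Z) = σ² = 17² = 289.
t = 5·17 = 85.
Bound = 289 / 7225 = 0.0400.

0.0400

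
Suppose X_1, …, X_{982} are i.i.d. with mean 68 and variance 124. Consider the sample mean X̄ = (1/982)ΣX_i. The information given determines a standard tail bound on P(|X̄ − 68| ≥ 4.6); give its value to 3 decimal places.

0.006

With mean and variance of each term known, Chebyshev's inequality bounds the deviation of the sum (or sample mean).
Var(X̄) = Var(X_i)/n = 124/982 = 0.12627.
Chebyshev: P(|X̄ − 68| ≥ 4.6) ≤ Var(X̄)/(4.6)² = 124/(982·4.6²) = 0.0060.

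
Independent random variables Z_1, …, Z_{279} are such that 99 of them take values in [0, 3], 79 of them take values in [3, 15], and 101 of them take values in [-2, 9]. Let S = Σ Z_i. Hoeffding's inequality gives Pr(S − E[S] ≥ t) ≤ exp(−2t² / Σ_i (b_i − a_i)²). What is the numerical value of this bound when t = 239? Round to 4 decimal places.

0.0094

Σ(b_i − a_i)² = 99·3² + 79·12² + 101·11² = 24488.
Exponent = 2·239² / 24488 = 4.66522.
Bound = exp(−4.66522) = 0.00942.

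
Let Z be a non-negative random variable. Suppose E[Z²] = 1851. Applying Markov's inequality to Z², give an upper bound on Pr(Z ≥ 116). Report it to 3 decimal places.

Since Z ≥ 0, the event {Z ≥ 116} is the same as {Z² ≥ 13456}.
Markov's inequality applied to Z² gives Pr(Z² ≥ 13456) ≤ E[Z²]/13456 = 1851/13456 = 0.1376.

0.138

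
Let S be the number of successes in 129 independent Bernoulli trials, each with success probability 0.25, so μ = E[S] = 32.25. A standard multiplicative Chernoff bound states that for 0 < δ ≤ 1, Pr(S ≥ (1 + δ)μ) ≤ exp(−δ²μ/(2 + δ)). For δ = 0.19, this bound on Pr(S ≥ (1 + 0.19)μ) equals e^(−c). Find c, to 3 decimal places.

0.532

c = δ²μ/(2 + δ) = 0.19²·32.25/(2 + 0.19) = 0.5316.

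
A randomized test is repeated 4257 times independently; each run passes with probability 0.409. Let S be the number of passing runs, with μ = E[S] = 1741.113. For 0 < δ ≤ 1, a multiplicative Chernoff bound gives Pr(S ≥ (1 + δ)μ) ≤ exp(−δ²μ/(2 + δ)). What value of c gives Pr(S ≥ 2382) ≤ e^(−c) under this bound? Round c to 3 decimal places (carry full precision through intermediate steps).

99.618

Write 2382 = (1 + δ)μ, so δ = 2382/1741.113 − 1 = 0.3680904…
Then the exponent is δ²μ/(2 + δ) = (2382 − μ)² / (μ·(2 + δ)) = 99.617970.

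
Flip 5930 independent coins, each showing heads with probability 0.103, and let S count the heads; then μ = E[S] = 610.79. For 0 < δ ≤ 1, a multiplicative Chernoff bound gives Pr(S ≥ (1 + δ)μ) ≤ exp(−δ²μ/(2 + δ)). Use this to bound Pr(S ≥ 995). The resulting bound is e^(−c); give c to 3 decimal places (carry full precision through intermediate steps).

Write 995 = (1 + δ)μ, so δ = 995/610.79 − 1 = 0.6290378…
Then the exponent is δ²μ/(2 + δ) = (995 − μ)² / (μ·(2 + δ)) = 91.928163.

91.928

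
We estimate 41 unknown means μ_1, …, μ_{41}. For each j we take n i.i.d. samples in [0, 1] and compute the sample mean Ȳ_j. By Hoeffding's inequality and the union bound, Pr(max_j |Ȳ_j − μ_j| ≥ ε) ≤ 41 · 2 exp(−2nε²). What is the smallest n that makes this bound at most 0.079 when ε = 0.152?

Need 2·41·exp(−2nε²) ≤ 0.079, i.e. exp(−2nε²) ≤ 0.079/82.
So 2nε² ≥ ln(82/0.079) = 6.945027.
Hence n ≥ 6.945027/(2·0.152²) = 150.299.
The smallest integer n is 151.

151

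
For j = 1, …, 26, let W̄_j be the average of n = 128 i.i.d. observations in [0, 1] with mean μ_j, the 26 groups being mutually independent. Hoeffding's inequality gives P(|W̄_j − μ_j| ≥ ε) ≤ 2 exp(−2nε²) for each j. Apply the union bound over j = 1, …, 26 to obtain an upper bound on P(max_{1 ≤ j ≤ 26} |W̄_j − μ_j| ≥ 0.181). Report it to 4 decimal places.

Per-experiment Hoeffding bound: 2·exp(−2·128·0.181²) = 2·exp(−8.38682) = 0.0004557.
Union bound over 26 events: 26·0.0004557 = 0.01185.

0.0118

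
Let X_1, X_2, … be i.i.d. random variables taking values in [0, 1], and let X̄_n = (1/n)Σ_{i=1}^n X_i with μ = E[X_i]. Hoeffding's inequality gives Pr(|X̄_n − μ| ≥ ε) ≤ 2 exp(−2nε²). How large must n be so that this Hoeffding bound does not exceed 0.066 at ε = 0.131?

100

Require 2·exp(−2nε²) ≤ 0.066, i.e. 2nε² ≥ ln(2/0.066) = 3.411248.
So n ≥ 3.411248 / (2·0.131²) = 99.390.
The smallest integer n is 100.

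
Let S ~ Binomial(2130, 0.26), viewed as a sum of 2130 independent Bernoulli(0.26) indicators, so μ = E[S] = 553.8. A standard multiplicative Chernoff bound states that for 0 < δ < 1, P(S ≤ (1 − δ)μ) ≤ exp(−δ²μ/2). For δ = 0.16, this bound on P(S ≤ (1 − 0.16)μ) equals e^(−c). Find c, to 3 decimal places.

c = δ²μ/2 = 0.16²·553.8/2 = 7.0886.

7.089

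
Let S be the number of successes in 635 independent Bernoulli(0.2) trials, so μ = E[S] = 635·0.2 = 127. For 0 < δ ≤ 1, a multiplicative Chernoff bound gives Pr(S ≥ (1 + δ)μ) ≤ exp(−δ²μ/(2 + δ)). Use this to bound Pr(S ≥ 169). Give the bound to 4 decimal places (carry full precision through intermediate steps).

Write 169 = (1 + δ)μ, so δ = 169/127 − 1 = 0.3307087…
Then the exponent is δ²μ/(2 + δ) = (169 − μ)² / (μ·(2 + δ)) = 5.959459.
Bound = exp(−5.959459) = 0.00258.

0.0026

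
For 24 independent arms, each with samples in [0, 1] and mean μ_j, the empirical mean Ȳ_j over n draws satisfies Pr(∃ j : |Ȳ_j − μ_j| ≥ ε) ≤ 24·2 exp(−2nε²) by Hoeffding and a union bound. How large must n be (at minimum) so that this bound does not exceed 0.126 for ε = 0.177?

95

Need 2·24·exp(−2nε²) ≤ 0.126, i.e. exp(−2nε²) ≤ 0.126/48.
So 2nε² ≥ ln(48/0.126) = 5.942674.
Hence n ≥ 5.942674/(2·0.177²) = 94.843.
The smallest integer n is 95.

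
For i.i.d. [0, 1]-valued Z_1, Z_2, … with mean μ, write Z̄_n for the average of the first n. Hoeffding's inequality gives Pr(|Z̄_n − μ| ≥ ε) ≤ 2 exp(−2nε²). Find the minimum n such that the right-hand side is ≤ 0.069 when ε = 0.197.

Require 2·exp(−2nε²) ≤ 0.069, i.e. 2nε² ≥ ln(2/0.069) = 3.366796.
So n ≥ 3.366796 / (2·0.197²) = 43.376.
The smallest integer n is 44.

44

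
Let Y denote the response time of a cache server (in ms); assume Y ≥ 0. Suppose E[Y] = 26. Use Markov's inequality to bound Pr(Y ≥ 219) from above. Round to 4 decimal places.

0.1187

Markov's inequality: for a non-negative random variable, Pr(Y ≥ a) ≤ E[Y]/a.
Here E[Y] = 26 and a = 219, so the bound is 26/219 = 0.1187.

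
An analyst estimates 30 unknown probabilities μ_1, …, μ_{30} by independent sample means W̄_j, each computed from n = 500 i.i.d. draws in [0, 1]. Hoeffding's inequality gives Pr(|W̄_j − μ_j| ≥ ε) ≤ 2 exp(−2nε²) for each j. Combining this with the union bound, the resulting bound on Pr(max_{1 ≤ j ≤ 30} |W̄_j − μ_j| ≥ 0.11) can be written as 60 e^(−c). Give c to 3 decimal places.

Union bound over the 30 events: Pr(max_{1 ≤ j ≤ 30} |W̄_j − μ_j| ≥ 0.11) ≤ 30·2·exp(−2nε²) = 60 exp(−2·500·0.11²).
So c = 2·500·0.11² = 12.1000.

12.100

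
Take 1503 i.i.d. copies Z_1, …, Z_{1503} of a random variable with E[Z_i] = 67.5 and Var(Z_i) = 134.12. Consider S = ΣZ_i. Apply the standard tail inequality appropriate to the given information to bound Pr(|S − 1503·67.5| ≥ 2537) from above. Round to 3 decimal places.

With mean and variance of each term known, Chebyshev's inequality bounds the deviation of the sum (or sample mean).
Var(S) = n·Var(Z_i) = 1503·134.12 = 201582.36.
Chebyshev: Pr(|S − 1503·67.5| ≥ 2537) ≤ Var(S)/2537² = 201582.36/6436369 = 0.0313.

0.031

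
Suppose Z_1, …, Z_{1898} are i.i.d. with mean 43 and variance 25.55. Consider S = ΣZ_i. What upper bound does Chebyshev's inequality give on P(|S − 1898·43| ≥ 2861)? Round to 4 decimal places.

0.0059

Var(S) = n·Var(Z_i) = 1898·25.55 = 48493.9.
Chebyshev: P(|S − 1898·43| ≥ 2861) ≤ Var(S)/2861² = 48493.9/8185321 = 0.0059.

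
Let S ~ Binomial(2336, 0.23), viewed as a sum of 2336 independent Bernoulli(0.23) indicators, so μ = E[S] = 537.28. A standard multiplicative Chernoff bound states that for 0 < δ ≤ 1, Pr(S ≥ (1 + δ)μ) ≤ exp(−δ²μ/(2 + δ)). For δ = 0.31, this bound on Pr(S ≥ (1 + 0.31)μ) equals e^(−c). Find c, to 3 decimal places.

22.352

c = δ²μ/(2 + δ) = 0.31²·537.28/(2 + 0.31) = 22.3518.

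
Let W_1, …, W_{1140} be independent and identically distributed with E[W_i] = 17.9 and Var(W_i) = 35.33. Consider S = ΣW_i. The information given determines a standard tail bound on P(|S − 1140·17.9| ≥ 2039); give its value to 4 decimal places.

With mean and variance of each term known, Chebyshev's inequality bounds the deviation of the sum (or sample mean).
Var(S) = n·Var(W_i) = 1140·35.33 = 40276.2.
Chebyshev: P(|S − 1140·17.9| ≥ 2039) ≤ Var(S)/2039² = 40276.2/4157521 = 0.0097.

0.0097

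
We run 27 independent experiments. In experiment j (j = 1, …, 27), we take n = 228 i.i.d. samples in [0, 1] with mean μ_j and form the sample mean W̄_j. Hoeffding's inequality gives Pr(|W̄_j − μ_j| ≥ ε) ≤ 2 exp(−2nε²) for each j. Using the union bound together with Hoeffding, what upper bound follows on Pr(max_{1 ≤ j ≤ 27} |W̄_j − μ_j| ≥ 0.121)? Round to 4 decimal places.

Per-experiment Hoeffding bound: 2·exp(−2·228·0.121²) = 2·exp(−6.67630) = 0.0025209.
Union bound over 27 events: 27·0.0025209 = 0.06806.

0.0681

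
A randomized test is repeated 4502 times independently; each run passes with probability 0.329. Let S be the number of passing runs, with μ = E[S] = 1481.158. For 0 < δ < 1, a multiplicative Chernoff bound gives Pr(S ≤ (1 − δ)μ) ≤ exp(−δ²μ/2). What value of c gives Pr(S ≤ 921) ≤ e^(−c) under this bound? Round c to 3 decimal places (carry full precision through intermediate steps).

105.923

Write 921 = (1 − δ)μ, so δ = 1 − 921/1481.158 = 0.3781892…
Then the exponent is δ²μ/2 = (μ − 921)²/(2μ) = 105.922861.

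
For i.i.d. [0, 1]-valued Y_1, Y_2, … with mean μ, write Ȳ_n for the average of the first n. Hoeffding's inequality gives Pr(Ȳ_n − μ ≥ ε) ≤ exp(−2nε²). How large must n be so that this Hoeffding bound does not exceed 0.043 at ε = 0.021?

Require exp(−2nε²) ≤ 0.043, i.e. 2nε² ≥ ln(1/0.043) = 3.146555.
So n ≥ 3.146555 / (2·0.021²) = 3567.523.
The smallest integer n is 3568.

3568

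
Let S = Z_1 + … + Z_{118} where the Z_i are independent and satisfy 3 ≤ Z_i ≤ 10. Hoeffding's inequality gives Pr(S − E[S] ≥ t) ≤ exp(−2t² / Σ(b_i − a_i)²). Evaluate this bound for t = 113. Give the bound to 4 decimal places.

Σ(b_i − a_i)² = 118·(7)² = 5782.
Exponent = 2·113²/5782 = 4.4168.
Bound = exp(−4.4168) = 0.01207.

0.0121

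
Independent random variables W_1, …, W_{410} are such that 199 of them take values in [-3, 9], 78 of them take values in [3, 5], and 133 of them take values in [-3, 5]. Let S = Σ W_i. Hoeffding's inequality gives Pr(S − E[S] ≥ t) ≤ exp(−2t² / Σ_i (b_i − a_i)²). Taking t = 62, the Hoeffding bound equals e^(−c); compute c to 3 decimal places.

Σ(b_i − a_i)² = 199·12² + 78·2² + 133·8² = 37480.
c = 2t² / 37480 = 2·62² / 37480 = 0.2051.

0.205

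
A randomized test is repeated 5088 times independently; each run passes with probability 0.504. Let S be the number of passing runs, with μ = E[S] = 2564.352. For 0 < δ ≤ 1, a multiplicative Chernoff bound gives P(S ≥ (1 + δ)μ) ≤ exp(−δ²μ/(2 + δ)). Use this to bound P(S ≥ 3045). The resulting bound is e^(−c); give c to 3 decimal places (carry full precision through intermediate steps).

41.185

Write 3045 = (1 + δ)μ, so δ = 3045/2564.352 − 1 = 0.1874345…
Then the exponent is δ²μ/(2 + δ) = (3045 − μ)² / (μ·(2 + δ)) = 41.185238.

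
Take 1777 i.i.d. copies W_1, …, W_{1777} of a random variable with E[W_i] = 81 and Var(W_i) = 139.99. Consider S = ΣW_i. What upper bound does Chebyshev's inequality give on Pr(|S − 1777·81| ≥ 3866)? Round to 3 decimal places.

Var(S) = n·Var(W_i) = 1777·139.99 = 248762.23.
Chebyshev: Pr(|S − 1777·81| ≥ 3866) ≤ Var(S)/3866² = 248762.23/14945956 = 0.0166.

0.017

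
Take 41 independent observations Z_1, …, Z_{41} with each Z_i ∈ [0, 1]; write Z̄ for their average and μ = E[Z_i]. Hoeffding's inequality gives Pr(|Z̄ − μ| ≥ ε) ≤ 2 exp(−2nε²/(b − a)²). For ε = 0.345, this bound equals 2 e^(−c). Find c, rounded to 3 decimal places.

c = 2nε²/(b − a)² = 2·41·0.345² / 1² = 9.7600.

9.760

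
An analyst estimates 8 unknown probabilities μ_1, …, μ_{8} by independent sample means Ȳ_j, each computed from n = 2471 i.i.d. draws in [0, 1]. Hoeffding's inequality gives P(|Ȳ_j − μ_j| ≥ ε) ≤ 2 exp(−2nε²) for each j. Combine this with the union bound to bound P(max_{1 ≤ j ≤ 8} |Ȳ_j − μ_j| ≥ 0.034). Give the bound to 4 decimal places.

0.0528

Per-experiment Hoeffding bound: 2·exp(−2·2471·0.034²) = 2·exp(−5.71295) = 0.0066058.
Union bound over 8 events: 8·0.0066058 = 0.05285.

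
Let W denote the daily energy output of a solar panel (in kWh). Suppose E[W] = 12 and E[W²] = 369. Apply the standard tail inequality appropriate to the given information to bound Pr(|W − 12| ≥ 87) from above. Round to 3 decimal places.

0.030

The first two moments determine the variance, so Chebyshev's inequality is the sharpest standard bound available.
Var(W) = E[W²] − (E[W])² = 369 − 144 = 225.
Chebyshev's inequality: Pr(|W − μ| ≥ t) ≤ Var(W)/t² = 225/7569 = 0.0297.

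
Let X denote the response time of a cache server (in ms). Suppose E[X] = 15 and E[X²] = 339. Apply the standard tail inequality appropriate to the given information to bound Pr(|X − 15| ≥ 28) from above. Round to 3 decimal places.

The first two moments determine the variance, so Chebyshev's inequality is the sharpest standard bound available.
Var(X) = E[X²] − (E[X])² = 339 − 225 = 114.
Chebyshev's inequality: Pr(|X − μ| ≥ t) ≤ Var(X)/t² = 114/784 = 0.1454.

0.145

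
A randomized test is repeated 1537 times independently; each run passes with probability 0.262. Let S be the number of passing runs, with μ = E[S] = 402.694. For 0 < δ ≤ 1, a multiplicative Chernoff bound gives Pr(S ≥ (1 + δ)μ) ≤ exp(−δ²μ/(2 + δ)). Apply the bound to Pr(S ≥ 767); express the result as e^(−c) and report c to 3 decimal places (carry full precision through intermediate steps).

Write 767 = (1 + δ)μ, so δ = 767/402.694 − 1 = 0.904672…
Then the exponent is δ²μ/(2 + δ) = (767 − μ)² / (μ·(2 + δ)) = 113.464600.

113.465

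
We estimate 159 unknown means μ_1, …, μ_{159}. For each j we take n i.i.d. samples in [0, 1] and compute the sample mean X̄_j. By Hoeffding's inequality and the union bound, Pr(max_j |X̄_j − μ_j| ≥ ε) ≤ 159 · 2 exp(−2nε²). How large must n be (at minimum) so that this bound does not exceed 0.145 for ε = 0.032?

3757

Need 2·159·exp(−2nε²) ≤ 0.145, i.e. exp(−2nε²) ≤ 0.145/318.
So 2nε² ≥ ln(318/0.145) = 7.693073.
Hence n ≥ 7.693073/(2·0.032²) = 3756.383.
The smallest integer n is 3757.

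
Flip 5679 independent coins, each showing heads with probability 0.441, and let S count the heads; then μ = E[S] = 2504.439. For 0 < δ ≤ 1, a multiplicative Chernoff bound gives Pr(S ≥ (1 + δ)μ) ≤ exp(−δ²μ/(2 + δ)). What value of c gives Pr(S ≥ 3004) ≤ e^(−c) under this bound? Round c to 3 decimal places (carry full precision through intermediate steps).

Write 3004 = (1 + δ)μ, so δ = 3004/2504.439 − 1 = 0.1994702…
Then the exponent is δ²μ/(2 + δ) = (3004 − μ)² / (μ·(2 + δ)) = 45.305248.

45.305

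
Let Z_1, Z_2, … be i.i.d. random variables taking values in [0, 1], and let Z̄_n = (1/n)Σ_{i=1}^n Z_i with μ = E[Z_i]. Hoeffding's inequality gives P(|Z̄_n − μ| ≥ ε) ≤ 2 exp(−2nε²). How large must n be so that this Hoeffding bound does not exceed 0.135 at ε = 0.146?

Require 2·exp(−2nε²) ≤ 0.135, i.e. 2nε² ≥ ln(2/0.135) = 2.695628.
So n ≥ 2.695628 / (2·0.146²) = 63.230.
The smallest integer n is 64.

64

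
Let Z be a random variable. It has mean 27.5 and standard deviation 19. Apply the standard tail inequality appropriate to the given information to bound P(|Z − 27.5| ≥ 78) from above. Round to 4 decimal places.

Mean and variance are known, so Chebyshev's inequality applies.
Chebyshev: P(|Z − μ| ≥ t) ≤ Var(Z)/t².
Var(Z) = σ² = 19² = 361.
Bound = 361 / 6084 = 0.0593.

0.0593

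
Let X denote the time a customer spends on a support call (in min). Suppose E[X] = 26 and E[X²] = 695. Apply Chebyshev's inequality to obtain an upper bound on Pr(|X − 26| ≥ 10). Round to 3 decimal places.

Var(X) = E[X²] − (E[X])² = 695 − 676 = 19.
Chebyshev's inequality: Pr(|X − μ| ≥ t) ≤ Var(X)/t² = 19/100 = 0.1900.

0.190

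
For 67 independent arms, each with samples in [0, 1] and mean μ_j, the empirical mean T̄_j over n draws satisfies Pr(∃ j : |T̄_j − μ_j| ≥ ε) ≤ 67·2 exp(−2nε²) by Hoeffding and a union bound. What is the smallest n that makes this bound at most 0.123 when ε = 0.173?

Need 2·67·exp(−2nε²) ≤ 0.123, i.e. exp(−2nε²) ≤ 0.123/134.
So 2nε² ≥ ln(134/0.123) = 6.993411.
Hence n ≥ 6.993411/(2·0.173²) = 116.833.
The smallest integer n is 117.

117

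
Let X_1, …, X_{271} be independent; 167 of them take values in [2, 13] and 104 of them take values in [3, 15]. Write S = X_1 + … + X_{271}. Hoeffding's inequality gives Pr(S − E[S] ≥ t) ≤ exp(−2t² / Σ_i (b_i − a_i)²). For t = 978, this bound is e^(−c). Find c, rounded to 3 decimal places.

54.372

Σ(b_i − a_i)² = 167·11² + 104·12² = 35183.
c = 2t² / 35183 = 2·978² / 35183 = 54.3719.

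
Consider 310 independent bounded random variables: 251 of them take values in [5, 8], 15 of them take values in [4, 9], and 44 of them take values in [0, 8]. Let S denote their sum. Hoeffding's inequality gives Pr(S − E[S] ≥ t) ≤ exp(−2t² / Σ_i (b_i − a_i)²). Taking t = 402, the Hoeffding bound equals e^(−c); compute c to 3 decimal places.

Σ(b_i − a_i)² = 251·3² + 15·5² + 44·8² = 5450.
c = 2t² / 5450 = 2·402² / 5450 = 59.3042.

59.304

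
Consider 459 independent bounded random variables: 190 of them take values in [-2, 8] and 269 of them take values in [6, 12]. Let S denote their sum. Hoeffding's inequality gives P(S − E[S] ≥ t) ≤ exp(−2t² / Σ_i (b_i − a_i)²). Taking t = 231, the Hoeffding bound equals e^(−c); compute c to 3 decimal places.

3.721

Σ(b_i − a_i)² = 190·10² + 269·6² = 28684.
c = 2t² / 28684 = 2·231² / 28684 = 3.7206.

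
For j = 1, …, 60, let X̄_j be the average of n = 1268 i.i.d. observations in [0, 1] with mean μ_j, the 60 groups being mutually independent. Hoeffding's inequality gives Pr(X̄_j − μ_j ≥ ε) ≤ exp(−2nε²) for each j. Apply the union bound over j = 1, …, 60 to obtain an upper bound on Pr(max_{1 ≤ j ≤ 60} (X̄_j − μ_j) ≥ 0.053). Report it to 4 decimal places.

Per-experiment Hoeffding bound: exp(−2·1268·0.053²) = exp(−7.12362) = 0.00080584.
Union bound over 60 events: 60·0.00080584 = 0.04835.

0.0484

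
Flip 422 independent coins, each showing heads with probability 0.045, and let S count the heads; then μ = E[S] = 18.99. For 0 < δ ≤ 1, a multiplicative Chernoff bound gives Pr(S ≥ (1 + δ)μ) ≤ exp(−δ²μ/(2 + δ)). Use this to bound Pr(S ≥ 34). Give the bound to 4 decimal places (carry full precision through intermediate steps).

Write 34 = (1 + δ)μ, so δ = 34/18.99 − 1 = 0.790416…
Then the exponent is δ²μ/(2 + δ) = (34 − μ)² / (μ·(2 + δ)) = 4.251747.
Bound = exp(−4.251747) = 0.01424.

0.0142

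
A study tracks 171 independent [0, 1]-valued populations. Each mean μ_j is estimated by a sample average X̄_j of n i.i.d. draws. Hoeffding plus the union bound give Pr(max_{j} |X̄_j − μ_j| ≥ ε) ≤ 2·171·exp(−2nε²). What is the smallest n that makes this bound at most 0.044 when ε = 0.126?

283

Need 2·171·exp(−2nε²) ≤ 0.044, i.e. exp(−2nε²) ≤ 0.044/342.
So 2nε² ≥ ln(342/0.044) = 8.958376.
Hence n ≥ 8.958376/(2·0.126²) = 282.136.
The smallest integer n is 283.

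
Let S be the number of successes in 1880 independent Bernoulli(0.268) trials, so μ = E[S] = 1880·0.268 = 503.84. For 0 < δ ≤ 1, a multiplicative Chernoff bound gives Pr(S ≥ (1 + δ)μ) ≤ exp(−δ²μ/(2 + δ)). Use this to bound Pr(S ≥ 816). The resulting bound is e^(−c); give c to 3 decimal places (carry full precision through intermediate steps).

73.830

Write 816 = (1 + δ)μ, so δ = 816/503.84 − 1 = 0.6195618…
Then the exponent is δ²μ/(2 + δ) = (816 − μ)² / (μ·(2 + δ)) = 73.830059.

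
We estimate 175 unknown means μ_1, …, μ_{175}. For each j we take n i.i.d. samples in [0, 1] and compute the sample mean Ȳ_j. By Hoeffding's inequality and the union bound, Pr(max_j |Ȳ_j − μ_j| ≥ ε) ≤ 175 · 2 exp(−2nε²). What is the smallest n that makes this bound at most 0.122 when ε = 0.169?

140

Need 2·175·exp(−2nε²) ≤ 0.122, i.e. exp(−2nε²) ≤ 0.122/350.
So 2nε² ≥ ln(350/0.122) = 7.961667.
Hence n ≥ 7.961667/(2·0.169²) = 139.380.
The smallest integer n is 140.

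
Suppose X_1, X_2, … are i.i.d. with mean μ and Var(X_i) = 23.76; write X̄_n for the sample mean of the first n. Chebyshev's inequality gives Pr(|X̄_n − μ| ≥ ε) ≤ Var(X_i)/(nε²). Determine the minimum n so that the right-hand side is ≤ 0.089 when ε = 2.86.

33

Require 23.76/(n·2.86²) ≤ 0.089, i.e. n ≥ 23.76/(0.089·2.86²) = 32.638.
The smallest integer n is 33.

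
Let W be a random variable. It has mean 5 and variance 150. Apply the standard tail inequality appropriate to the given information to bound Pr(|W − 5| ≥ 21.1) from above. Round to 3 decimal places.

0.337

Mean and variance are known, so Chebyshev's inequality applies.
Chebyshev: Pr(|W − μ| ≥ t) ≤ Var(W)/t².
Bound = 150 / 445.21 = 0.3369.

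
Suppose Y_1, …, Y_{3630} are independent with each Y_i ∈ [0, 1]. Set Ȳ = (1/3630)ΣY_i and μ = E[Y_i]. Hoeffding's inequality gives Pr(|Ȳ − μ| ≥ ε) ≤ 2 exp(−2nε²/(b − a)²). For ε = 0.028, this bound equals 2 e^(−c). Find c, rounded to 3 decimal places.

c = 2nε²/(b − a)² = 2·3630·0.028² / 1² = 5.6918.

5.692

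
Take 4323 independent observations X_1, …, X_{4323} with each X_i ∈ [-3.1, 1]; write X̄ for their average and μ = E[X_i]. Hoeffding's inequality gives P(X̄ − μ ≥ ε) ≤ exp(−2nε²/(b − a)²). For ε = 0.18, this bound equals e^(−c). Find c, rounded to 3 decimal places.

c = 2nε²/(b − a)² = 2·4323·0.18² / 4.1² = 16.6645.

16.665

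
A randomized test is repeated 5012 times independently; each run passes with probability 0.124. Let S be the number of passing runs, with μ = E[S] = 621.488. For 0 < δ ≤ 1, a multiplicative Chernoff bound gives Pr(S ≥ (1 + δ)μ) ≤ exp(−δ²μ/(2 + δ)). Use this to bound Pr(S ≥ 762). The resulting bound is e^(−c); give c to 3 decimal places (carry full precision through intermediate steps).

14.271

Write 762 = (1 + δ)μ, so δ = 762/621.488 − 1 = 0.2260896…
Then the exponent is δ²μ/(2 + δ) = (762 − μ)² / (μ·(2 + δ)) = 14.270902.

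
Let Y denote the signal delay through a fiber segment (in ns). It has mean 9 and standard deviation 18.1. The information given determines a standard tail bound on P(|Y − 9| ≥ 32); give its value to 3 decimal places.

Mean and variance are known, so Chebyshev's inequality applies.
Chebyshev: P(|Y − μ| ≥ t) ≤ Var(Y)/t².
Var(Y) = σ² = 18.1² = 327.61.
Bound = 327.61 / 1024 = 0.3199.

0.320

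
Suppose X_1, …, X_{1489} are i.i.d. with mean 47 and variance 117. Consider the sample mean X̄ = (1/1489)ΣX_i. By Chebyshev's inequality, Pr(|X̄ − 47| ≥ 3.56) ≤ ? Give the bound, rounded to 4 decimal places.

0.0062

Var(X̄) = Var(X_i)/n = 117/1489 = 0.078576.
Chebyshev: Pr(|X̄ − 47| ≥ 3.56) ≤ Var(X̄)/(3.56)² = 117/(1489·3.56²) = 0.0062.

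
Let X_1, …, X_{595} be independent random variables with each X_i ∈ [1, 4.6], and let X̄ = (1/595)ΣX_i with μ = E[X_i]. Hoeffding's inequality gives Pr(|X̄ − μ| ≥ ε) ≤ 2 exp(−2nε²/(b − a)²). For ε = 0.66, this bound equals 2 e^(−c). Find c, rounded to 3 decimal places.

39.997

c = 2nε²/(b − a)² = 2·595·0.66² / 3.6² = 39.9972.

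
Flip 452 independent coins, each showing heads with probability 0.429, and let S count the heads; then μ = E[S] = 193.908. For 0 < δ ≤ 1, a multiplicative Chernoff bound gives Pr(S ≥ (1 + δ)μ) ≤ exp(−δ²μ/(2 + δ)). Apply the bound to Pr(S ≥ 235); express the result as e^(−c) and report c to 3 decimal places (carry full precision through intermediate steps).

3.937

Write 235 = (1 + δ)μ, so δ = 235/193.908 − 1 = 0.2119149…
Then the exponent is δ²μ/(2 + δ) = (235 − μ)² / (μ·(2 + δ)) = 3.936864.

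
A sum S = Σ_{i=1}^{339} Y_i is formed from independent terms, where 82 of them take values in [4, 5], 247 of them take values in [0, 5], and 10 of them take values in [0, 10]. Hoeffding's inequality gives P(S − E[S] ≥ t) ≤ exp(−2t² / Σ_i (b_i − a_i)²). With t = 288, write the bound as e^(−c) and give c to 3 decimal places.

22.859

Σ(b_i − a_i)² = 82·1² + 247·5² + 10·10² = 7257.
c = 2t² / 7257 = 2·288² / 7257 = 22.8590.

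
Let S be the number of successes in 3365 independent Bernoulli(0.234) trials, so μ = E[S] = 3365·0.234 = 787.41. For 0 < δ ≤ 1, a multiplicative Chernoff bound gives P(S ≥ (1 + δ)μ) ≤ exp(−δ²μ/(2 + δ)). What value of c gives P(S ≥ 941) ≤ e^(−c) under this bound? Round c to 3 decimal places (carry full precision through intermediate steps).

13.648

Write 941 = (1 + δ)μ, so δ = 941/787.41 − 1 = 0.1950572…
Then the exponent is δ²μ/(2 + δ) = (941 − μ)² / (μ·(2 + δ)) = 13.648317.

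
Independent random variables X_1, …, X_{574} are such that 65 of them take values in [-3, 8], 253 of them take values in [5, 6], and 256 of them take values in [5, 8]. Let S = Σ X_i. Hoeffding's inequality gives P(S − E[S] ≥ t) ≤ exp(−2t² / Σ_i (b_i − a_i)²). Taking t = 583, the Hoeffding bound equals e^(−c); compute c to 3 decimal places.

65.225

Σ(b_i − a_i)² = 65·11² + 253·1² + 256·3² = 10422.
c = 2t² / 10422 = 2·583² / 10422 = 65.2253.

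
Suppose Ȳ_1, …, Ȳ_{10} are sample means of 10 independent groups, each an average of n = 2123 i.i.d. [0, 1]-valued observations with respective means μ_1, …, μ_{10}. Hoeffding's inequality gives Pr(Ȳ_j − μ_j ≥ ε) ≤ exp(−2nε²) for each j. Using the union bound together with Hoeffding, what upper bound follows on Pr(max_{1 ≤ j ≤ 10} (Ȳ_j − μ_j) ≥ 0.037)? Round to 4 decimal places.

Per-experiment Hoeffding bound: exp(−2·2123·0.037²) = exp(−5.81277) = 0.0029891.
Union bound over 10 events: 10·0.0029891 = 0.02989.

0.0299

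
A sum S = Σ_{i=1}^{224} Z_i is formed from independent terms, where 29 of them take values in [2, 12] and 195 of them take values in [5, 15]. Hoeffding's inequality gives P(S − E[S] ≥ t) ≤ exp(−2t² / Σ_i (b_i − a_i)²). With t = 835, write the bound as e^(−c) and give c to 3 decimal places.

62.252

Σ(b_i − a_i)² = 29·10² + 195·10² = 22400.
c = 2t² / 22400 = 2·835² / 22400 = 62.2522.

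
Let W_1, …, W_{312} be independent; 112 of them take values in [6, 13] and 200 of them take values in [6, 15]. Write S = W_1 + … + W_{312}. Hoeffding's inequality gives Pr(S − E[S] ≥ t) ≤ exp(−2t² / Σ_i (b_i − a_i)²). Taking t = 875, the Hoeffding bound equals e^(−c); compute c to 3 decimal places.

Σ(b_i − a_i)² = 112·7² + 200·9² = 21688.
c = 2t² / 21688 = 2·875² / 21688 = 70.6036.

70.604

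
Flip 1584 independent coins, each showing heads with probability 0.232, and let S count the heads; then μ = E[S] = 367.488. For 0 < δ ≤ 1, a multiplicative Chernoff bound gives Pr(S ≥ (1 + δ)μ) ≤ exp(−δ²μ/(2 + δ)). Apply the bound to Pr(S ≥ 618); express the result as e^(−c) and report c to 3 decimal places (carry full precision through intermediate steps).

Write 618 = (1 + δ)μ, so δ = 618/367.488 − 1 = 0.6816876…
Then the exponent is δ²μ/(2 + δ) = (618 − μ)² / (μ·(2 + δ)) = 63.680392.

63.680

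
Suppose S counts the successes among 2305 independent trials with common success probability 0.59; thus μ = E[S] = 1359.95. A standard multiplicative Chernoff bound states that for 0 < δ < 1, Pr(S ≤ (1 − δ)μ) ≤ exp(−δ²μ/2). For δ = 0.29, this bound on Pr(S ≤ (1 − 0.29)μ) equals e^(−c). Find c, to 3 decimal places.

c = δ²μ/2 = 0.29²·1359.95/2 = 57.1859.

57.186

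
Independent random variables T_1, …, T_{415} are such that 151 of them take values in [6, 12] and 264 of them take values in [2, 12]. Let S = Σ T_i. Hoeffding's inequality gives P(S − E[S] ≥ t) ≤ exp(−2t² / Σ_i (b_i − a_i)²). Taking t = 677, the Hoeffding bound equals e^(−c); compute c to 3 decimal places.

28.793

Σ(b_i − a_i)² = 151·6² + 264·10² = 31836.
c = 2t² / 31836 = 2·677² / 31836 = 28.7931.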